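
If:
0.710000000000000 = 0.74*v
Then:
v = 0.96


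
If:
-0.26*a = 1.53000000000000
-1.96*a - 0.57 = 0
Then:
No Solution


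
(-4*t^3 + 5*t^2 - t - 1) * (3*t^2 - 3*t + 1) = -12*t^5 + 27*t^4 - 22*t^3 + 5*t^2 + 2*t - 1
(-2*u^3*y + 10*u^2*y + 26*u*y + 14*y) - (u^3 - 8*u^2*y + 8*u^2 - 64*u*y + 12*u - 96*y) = -2*u^3*y - u^3 + 18*u^2*y - 8*u^2 + 90*u*y - 12*u + 110*y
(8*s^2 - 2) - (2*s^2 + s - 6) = 6*s^2 - s + 4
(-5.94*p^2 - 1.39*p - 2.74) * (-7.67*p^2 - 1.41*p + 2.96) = 45.5598*p^4 + 19.0367*p^3 + 5.3933*p^2 - 0.251*p - 8.1104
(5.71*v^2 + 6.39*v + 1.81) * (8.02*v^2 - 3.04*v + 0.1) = 45.7942*v^4 + 33.8894*v^3 - 4.3384*v^2 - 4.8634*v + 0.181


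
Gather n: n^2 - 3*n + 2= n^2 - 3*n + 2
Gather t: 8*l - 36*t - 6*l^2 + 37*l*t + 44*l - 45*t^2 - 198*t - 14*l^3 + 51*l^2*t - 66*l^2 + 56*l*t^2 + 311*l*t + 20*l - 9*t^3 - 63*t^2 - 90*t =-14*l^3 - 72*l^2 + 72*l - 9*t^3 + t^2*(56*l - 108) + t*(51*l^2 + 348*l - 324)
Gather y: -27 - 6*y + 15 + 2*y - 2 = -4*y - 14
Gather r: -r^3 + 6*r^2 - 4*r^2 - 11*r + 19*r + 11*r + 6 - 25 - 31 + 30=-r^3 + 2*r^2 + 19*r - 20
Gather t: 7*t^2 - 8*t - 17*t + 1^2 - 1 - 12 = 7*t^2 - 25*t - 12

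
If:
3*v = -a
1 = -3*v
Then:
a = 1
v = -1/3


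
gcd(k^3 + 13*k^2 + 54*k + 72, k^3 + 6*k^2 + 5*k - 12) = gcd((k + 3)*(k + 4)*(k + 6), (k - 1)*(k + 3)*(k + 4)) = k^2 + 7*k + 12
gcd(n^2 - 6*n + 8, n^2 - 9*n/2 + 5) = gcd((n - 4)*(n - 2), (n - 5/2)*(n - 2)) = n - 2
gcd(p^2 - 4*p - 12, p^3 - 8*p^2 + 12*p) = p - 6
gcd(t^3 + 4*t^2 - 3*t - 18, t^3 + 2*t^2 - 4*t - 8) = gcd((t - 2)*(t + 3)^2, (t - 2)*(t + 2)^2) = t - 2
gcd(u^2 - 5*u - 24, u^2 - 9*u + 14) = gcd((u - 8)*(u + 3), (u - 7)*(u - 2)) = 1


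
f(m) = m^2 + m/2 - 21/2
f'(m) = 2*m + 1/2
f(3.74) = 5.36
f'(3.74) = 7.98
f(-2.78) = -4.16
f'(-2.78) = -5.06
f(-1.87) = -7.94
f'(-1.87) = -3.24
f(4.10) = 8.36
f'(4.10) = 8.70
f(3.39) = 2.69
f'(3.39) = 7.28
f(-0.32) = -10.56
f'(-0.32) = -0.14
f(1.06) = -8.85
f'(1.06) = 2.62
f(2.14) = -4.85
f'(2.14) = 4.78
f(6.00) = 28.50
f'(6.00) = 12.50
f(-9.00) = 66.00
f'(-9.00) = -17.50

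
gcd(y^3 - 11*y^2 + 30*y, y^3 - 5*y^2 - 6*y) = y^2 - 6*y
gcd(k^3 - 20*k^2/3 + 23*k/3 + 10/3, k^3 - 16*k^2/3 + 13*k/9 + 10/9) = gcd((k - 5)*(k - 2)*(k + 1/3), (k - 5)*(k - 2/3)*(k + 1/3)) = k^2 - 14*k/3 - 5/3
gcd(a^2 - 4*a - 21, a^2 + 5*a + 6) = a + 3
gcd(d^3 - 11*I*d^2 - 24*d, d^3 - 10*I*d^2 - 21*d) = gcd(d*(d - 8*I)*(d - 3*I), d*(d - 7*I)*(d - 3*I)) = d^2 - 3*I*d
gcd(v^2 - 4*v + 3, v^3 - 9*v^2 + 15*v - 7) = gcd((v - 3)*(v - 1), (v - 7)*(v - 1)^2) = v - 1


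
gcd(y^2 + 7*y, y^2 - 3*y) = y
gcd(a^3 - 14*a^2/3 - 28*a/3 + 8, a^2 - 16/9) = 1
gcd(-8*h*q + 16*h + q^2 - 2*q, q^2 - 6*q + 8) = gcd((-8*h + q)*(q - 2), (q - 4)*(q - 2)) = q - 2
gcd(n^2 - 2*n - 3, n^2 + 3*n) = 1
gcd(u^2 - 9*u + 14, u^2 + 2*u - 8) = u - 2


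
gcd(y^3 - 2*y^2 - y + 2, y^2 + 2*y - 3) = y - 1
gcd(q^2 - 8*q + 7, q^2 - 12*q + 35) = q - 7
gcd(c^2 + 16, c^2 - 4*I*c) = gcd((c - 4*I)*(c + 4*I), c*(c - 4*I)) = c - 4*I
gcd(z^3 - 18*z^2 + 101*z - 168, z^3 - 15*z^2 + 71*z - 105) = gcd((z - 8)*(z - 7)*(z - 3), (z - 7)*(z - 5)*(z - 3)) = z^2 - 10*z + 21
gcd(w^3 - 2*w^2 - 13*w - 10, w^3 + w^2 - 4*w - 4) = w^2 + 3*w + 2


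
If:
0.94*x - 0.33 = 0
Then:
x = 0.35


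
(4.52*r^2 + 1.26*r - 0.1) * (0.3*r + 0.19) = 1.356*r^3 + 1.2368*r^2 + 0.2094*r - 0.019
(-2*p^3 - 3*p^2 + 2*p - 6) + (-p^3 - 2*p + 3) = -3*p^3 - 3*p^2 - 3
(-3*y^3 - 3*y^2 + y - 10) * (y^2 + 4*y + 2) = -3*y^5 - 15*y^4 - 17*y^3 - 12*y^2 - 38*y - 20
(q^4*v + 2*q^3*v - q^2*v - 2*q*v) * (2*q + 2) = 2*q^5*v + 6*q^4*v + 2*q^3*v - 6*q^2*v - 4*q*v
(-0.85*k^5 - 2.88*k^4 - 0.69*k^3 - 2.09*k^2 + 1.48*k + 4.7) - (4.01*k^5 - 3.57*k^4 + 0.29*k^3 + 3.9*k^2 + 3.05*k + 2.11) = -4.86*k^5 + 0.69*k^4 - 0.98*k^3 - 5.99*k^2 - 1.57*k + 2.59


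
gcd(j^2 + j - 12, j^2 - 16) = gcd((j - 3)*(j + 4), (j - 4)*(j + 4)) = j + 4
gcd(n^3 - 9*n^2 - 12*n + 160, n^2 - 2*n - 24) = n + 4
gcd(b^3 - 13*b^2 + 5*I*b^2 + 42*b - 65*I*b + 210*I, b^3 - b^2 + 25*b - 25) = b + 5*I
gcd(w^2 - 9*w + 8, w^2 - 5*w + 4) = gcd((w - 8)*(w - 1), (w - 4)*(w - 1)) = w - 1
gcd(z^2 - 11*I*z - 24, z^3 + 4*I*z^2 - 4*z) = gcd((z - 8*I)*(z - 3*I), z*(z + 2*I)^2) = 1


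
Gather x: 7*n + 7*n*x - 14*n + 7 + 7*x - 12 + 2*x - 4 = -7*n + x*(7*n + 9) - 9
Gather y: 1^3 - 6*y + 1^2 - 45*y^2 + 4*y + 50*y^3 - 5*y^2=50*y^3 - 50*y^2 - 2*y + 2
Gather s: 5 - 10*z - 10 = -10*z - 5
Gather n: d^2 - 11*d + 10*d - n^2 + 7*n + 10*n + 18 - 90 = d^2 - d - n^2 + 17*n - 72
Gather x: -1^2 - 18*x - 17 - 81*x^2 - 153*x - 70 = -81*x^2 - 171*x - 88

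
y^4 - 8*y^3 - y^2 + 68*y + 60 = (y - 6)*(y - 5)*(y + 1)*(y + 2)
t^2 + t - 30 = (t - 5)*(t + 6)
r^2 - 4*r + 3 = (r - 3)*(r - 1)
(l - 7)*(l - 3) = l^2 - 10*l + 21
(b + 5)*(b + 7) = b^2 + 12*b + 35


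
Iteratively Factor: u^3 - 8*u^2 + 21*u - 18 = (u - 2)*(u^2 - 6*u + 9) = (u - 3)*(u - 2)*(u - 3)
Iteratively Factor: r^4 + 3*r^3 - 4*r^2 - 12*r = (r - 2)*(r^3 + 5*r^2 + 6*r) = (r - 2)*(r + 3)*(r^2 + 2*r) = (r - 2)*(r + 2)*(r + 3)*(r)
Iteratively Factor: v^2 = (v)*(v)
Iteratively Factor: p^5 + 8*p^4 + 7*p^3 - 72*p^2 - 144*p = (p + 3)*(p^4 + 5*p^3 - 8*p^2 - 48*p) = (p + 3)*(p + 4)*(p^3 + p^2 - 12*p) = p*(p + 3)*(p + 4)*(p^2 + p - 12) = p*(p + 3)*(p + 4)^2*(p - 3)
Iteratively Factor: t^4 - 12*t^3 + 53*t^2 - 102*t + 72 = (t - 3)*(t^3 - 9*t^2 + 26*t - 24) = (t - 3)*(t - 2)*(t^2 - 7*t + 12) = (t - 3)^2*(t - 2)*(t - 4)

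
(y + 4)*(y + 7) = y^2 + 11*y + 28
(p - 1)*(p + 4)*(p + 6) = p^3 + 9*p^2 + 14*p - 24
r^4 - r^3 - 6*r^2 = r^2*(r - 3)*(r + 2)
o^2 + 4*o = o*(o + 4)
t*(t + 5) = t^2 + 5*t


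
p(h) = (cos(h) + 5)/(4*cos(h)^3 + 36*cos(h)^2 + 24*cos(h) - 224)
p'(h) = (cos(h) + 5)*(12*sin(h)*cos(h)^2 + 72*sin(h)*cos(h) + 24*sin(h))/(4*cos(h)^3 + 36*cos(h)^2 + 24*cos(h) - 224)^2 - sin(h)/(4*cos(h)^3 + 36*cos(h)^2 + 24*cos(h) - 224) = (183*cos(h)/2 + 12*cos(2*h) + cos(3*h)/2 + 98)*sin(h)/(4*(cos(h)^3 + 9*cos(h)^2 + 6*cos(h) - 56)^2)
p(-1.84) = -0.02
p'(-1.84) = -0.00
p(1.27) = -0.02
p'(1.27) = 0.01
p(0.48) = -0.03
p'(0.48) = 0.01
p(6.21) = -0.04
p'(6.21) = -0.00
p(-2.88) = -0.02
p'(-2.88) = -0.00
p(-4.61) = -0.02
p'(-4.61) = 0.01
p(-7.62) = -0.02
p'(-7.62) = -0.01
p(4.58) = -0.02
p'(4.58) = -0.01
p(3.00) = -0.02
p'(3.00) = 0.00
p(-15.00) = -0.02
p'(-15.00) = 0.00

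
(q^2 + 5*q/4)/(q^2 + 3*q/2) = (4*q + 5)/(2*(2*q + 3))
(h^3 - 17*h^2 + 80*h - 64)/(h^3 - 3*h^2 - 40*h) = (h^2 - 9*h + 8)/(h*(h + 5))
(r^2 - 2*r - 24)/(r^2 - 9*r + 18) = (r + 4)/(r - 3)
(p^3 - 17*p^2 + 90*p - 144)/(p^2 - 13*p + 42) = (p^2 - 11*p + 24)/(p - 7)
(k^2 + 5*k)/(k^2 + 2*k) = (k + 5)/(k + 2)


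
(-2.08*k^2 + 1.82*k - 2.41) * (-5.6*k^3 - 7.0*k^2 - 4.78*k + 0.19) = 11.648*k^5 + 4.368*k^4 + 10.6984*k^3 + 7.7752*k^2 + 11.8656*k - 0.4579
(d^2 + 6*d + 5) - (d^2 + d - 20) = 5*d + 25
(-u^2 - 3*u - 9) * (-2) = 2*u^2 + 6*u + 18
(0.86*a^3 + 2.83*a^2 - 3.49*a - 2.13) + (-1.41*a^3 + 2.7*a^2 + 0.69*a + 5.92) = -0.55*a^3 + 5.53*a^2 - 2.8*a + 3.79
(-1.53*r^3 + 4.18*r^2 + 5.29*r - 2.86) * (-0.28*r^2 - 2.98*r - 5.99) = 0.4284*r^5 + 3.389*r^4 - 4.7729*r^3 - 40.0016*r^2 - 23.1643*r + 17.1314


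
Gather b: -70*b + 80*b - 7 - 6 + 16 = 10*b + 3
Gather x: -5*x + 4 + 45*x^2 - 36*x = 45*x^2 - 41*x + 4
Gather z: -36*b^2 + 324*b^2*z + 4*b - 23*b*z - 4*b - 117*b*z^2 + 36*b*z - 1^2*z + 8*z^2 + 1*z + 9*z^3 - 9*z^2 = -36*b^2 + 9*z^3 + z^2*(-117*b - 1) + z*(324*b^2 + 13*b)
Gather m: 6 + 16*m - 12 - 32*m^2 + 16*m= -32*m^2 + 32*m - 6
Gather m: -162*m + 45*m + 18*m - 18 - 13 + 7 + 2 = -99*m - 22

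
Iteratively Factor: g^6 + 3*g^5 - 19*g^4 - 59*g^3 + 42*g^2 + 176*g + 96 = (g + 1)*(g^5 + 2*g^4 - 21*g^3 - 38*g^2 + 80*g + 96) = (g + 1)*(g + 3)*(g^4 - g^3 - 18*g^2 + 16*g + 32) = (g - 2)*(g + 1)*(g + 3)*(g^3 + g^2 - 16*g - 16) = (g - 2)*(g + 1)*(g + 3)*(g + 4)*(g^2 - 3*g - 4) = (g - 4)*(g - 2)*(g + 1)*(g + 3)*(g + 4)*(g + 1)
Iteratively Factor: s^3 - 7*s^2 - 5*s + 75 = (s + 3)*(s^2 - 10*s + 25) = (s - 5)*(s + 3)*(s - 5)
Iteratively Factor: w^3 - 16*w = (w + 4)*(w^2 - 4*w) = (w - 4)*(w + 4)*(w)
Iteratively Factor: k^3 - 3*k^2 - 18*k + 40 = (k - 5)*(k^2 + 2*k - 8) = (k - 5)*(k + 4)*(k - 2)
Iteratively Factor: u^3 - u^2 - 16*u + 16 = (u + 4)*(u^2 - 5*u + 4) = (u - 1)*(u + 4)*(u - 4)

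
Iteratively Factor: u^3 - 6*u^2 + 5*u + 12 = (u - 3)*(u^2 - 3*u - 4) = (u - 3)*(u + 1)*(u - 4)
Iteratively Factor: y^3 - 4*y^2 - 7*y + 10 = (y + 2)*(y^2 - 6*y + 5) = (y - 1)*(y + 2)*(y - 5)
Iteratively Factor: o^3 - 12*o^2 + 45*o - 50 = (o - 2)*(o^2 - 10*o + 25) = (o - 5)*(o - 2)*(o - 5)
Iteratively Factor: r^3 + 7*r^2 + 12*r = (r + 3)*(r^2 + 4*r) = r*(r + 3)*(r + 4)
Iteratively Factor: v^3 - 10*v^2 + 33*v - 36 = (v - 4)*(v^2 - 6*v + 9) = (v - 4)*(v - 3)*(v - 3)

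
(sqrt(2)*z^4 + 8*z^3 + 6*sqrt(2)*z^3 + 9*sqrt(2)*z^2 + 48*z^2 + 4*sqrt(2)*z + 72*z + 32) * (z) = sqrt(2)*z^5 + 8*z^4 + 6*sqrt(2)*z^4 + 9*sqrt(2)*z^3 + 48*z^3 + 4*sqrt(2)*z^2 + 72*z^2 + 32*z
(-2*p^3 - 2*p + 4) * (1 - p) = 2*p^4 - 2*p^3 + 2*p^2 - 6*p + 4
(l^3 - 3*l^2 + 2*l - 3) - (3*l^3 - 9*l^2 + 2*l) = -2*l^3 + 6*l^2 - 3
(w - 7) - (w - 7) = 0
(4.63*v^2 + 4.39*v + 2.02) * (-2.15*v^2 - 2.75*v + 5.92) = -9.9545*v^4 - 22.171*v^3 + 10.9941*v^2 + 20.4338*v + 11.9584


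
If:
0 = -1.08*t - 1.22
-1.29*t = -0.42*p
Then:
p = -3.47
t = -1.13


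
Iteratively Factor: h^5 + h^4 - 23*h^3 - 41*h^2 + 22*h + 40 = (h - 5)*(h^4 + 6*h^3 + 7*h^2 - 6*h - 8) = (h - 5)*(h + 2)*(h^3 + 4*h^2 - h - 4) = (h - 5)*(h + 1)*(h + 2)*(h^2 + 3*h - 4) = (h - 5)*(h - 1)*(h + 1)*(h + 2)*(h + 4)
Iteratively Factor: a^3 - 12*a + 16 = (a - 2)*(a^2 + 2*a - 8) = (a - 2)^2*(a + 4)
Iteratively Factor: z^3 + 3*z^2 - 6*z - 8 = (z + 1)*(z^2 + 2*z - 8) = (z + 1)*(z + 4)*(z - 2)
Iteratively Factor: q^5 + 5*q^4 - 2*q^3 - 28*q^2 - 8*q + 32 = (q + 2)*(q^4 + 3*q^3 - 8*q^2 - 12*q + 16) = (q - 2)*(q + 2)*(q^3 + 5*q^2 + 2*q - 8) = (q - 2)*(q - 1)*(q + 2)*(q^2 + 6*q + 8) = (q - 2)*(q - 1)*(q + 2)^2*(q + 4)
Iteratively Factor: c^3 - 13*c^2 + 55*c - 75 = (c - 5)*(c^2 - 8*c + 15) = (c - 5)*(c - 3)*(c - 5)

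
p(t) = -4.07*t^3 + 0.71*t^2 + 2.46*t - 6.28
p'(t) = -12.21*t^2 + 1.42*t + 2.46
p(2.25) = -43.51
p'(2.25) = -56.16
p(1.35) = -11.68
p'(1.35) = -17.88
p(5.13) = -524.45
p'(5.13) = -311.58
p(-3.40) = 153.53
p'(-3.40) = -143.52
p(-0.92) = -4.77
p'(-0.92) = -9.18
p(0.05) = -6.16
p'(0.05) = 2.50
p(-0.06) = -6.42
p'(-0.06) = 2.33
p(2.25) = -43.51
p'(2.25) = -56.16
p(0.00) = -6.28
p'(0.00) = 2.46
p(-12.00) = 7099.40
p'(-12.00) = -1772.82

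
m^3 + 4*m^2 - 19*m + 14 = (m - 2)*(m - 1)*(m + 7)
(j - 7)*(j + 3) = j^2 - 4*j - 21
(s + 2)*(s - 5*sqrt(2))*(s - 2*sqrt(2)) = s^3 - 7*sqrt(2)*s^2 + 2*s^2 - 14*sqrt(2)*s + 20*s + 40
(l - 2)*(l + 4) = l^2 + 2*l - 8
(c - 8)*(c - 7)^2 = c^3 - 22*c^2 + 161*c - 392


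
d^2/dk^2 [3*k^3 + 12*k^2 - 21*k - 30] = 18*k + 24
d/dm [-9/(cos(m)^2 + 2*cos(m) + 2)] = -18*(cos(m) + 1)*sin(m)/(cos(m)^2 + 2*cos(m) + 2)^2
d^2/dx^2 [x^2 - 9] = 2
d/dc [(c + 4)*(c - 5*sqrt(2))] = 2*c - 5*sqrt(2) + 4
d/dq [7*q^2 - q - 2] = 14*q - 1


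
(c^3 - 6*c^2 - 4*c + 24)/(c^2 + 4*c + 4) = (c^2 - 8*c + 12)/(c + 2)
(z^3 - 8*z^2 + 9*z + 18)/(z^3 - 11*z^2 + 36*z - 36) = (z + 1)/(z - 2)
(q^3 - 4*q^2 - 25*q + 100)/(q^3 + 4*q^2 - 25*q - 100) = (q - 4)/(q + 4)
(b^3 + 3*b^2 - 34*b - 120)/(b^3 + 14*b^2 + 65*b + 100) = (b - 6)/(b + 5)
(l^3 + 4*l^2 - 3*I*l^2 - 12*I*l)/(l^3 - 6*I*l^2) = (l^2 + l*(4 - 3*I) - 12*I)/(l*(l - 6*I))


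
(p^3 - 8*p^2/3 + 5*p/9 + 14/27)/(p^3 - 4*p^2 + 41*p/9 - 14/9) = (p + 1/3)/(p - 1)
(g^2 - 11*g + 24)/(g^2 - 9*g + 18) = (g - 8)/(g - 6)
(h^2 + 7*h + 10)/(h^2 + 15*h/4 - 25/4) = 4*(h + 2)/(4*h - 5)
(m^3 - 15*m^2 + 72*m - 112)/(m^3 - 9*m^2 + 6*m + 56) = (m - 4)/(m + 2)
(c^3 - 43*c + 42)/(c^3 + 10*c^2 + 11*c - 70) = (c^2 - 7*c + 6)/(c^2 + 3*c - 10)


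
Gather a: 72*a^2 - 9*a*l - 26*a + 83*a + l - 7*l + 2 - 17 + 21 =72*a^2 + a*(57 - 9*l) - 6*l + 6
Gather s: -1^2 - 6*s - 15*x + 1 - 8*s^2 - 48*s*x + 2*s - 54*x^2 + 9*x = -8*s^2 + s*(-48*x - 4) - 54*x^2 - 6*x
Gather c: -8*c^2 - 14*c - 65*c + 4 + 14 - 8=-8*c^2 - 79*c + 10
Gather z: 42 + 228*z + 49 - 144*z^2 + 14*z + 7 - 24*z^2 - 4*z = -168*z^2 + 238*z + 98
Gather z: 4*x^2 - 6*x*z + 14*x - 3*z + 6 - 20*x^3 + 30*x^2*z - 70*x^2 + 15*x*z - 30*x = -20*x^3 - 66*x^2 - 16*x + z*(30*x^2 + 9*x - 3) + 6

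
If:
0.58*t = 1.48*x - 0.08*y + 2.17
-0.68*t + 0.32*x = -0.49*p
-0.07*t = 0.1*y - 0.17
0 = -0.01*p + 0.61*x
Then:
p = 5.69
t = 4.15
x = 0.09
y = -1.20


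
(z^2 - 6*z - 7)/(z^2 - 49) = (z + 1)/(z + 7)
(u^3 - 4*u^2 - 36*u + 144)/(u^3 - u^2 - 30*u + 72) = (u - 6)/(u - 3)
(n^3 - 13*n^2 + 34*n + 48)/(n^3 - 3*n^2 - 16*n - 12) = (n - 8)/(n + 2)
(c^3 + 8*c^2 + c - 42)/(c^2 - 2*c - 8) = (-c^3 - 8*c^2 - c + 42)/(-c^2 + 2*c + 8)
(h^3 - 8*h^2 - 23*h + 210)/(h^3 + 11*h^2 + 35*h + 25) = (h^2 - 13*h + 42)/(h^2 + 6*h + 5)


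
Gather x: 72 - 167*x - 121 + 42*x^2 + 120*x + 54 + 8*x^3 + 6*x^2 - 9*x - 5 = 8*x^3 + 48*x^2 - 56*x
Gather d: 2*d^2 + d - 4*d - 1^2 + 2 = 2*d^2 - 3*d + 1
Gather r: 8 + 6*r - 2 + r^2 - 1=r^2 + 6*r + 5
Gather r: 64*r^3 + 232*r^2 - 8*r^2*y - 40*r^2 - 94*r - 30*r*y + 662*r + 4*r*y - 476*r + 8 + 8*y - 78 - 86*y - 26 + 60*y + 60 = 64*r^3 + r^2*(192 - 8*y) + r*(92 - 26*y) - 18*y - 36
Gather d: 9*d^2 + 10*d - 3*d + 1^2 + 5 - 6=9*d^2 + 7*d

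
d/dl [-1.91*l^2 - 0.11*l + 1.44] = -3.82*l - 0.11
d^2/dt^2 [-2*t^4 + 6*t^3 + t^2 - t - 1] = -24*t^2 + 36*t + 2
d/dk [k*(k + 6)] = 2*k + 6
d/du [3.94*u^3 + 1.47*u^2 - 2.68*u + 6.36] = 11.82*u^2 + 2.94*u - 2.68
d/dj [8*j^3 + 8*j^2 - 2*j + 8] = 24*j^2 + 16*j - 2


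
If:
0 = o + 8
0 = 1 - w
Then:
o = -8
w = 1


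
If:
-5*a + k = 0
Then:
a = k/5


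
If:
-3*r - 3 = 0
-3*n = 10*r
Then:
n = 10/3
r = -1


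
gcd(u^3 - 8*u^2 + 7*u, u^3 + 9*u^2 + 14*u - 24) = u - 1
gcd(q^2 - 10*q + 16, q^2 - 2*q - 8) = 1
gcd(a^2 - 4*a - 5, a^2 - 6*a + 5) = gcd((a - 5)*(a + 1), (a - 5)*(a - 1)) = a - 5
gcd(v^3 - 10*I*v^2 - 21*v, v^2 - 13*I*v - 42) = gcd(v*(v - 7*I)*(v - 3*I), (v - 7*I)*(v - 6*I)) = v - 7*I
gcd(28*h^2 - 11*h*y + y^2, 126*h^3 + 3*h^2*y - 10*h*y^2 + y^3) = -7*h + y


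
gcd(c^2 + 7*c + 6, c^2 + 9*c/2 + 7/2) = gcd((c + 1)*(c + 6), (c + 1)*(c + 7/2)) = c + 1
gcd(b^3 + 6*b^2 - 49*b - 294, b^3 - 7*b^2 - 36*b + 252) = b^2 - b - 42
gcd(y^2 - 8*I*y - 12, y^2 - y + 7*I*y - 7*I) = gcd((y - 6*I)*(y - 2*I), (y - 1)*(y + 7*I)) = 1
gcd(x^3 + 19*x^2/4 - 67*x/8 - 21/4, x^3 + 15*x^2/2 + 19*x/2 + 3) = x^2 + 13*x/2 + 3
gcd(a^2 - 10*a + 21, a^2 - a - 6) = a - 3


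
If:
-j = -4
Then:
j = 4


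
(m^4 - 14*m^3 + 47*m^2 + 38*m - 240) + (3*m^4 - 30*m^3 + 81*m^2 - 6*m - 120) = 4*m^4 - 44*m^3 + 128*m^2 + 32*m - 360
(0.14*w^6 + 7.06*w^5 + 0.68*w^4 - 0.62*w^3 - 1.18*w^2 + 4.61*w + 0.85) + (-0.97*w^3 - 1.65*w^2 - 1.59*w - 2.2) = 0.14*w^6 + 7.06*w^5 + 0.68*w^4 - 1.59*w^3 - 2.83*w^2 + 3.02*w - 1.35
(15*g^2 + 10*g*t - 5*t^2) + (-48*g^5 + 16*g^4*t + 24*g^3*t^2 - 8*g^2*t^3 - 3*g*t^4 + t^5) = -48*g^5 + 16*g^4*t + 24*g^3*t^2 - 8*g^2*t^3 + 15*g^2 - 3*g*t^4 + 10*g*t + t^5 - 5*t^2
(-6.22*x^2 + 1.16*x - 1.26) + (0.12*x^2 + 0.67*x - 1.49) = -6.1*x^2 + 1.83*x - 2.75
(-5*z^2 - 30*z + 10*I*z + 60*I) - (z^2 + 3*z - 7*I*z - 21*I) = -6*z^2 - 33*z + 17*I*z + 81*I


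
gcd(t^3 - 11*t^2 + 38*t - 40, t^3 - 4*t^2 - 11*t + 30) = t^2 - 7*t + 10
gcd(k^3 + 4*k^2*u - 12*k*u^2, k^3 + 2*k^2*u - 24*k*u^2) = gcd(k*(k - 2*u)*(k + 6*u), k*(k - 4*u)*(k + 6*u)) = k^2 + 6*k*u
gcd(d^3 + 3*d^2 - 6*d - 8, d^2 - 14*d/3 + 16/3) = d - 2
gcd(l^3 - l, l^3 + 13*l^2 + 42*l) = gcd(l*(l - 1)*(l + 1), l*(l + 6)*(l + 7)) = l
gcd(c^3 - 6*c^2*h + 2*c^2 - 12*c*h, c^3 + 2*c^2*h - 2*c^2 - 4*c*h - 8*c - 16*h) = c + 2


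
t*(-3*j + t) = -3*j*t + t^2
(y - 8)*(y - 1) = y^2 - 9*y + 8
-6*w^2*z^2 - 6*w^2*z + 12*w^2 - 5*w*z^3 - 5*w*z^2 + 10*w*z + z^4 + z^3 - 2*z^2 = (-6*w + z)*(w + z)*(z - 1)*(z + 2)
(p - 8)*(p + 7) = p^2 - p - 56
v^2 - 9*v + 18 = (v - 6)*(v - 3)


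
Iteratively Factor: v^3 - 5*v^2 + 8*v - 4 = (v - 2)*(v^2 - 3*v + 2) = (v - 2)^2*(v - 1)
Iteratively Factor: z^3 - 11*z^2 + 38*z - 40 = (z - 2)*(z^2 - 9*z + 20) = (z - 4)*(z - 2)*(z - 5)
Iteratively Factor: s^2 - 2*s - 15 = (s - 5)*(s + 3)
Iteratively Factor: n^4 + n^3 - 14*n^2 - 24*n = (n - 4)*(n^3 + 5*n^2 + 6*n) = (n - 4)*(n + 3)*(n^2 + 2*n) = n*(n - 4)*(n + 3)*(n + 2)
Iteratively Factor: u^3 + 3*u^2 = (u + 3)*(u^2) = u*(u + 3)*(u)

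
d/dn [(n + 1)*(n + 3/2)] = 2*n + 5/2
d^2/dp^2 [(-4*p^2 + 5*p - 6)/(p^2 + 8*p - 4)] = 2*(37*p^3 - 66*p^2 - 84*p - 312)/(p^6 + 24*p^5 + 180*p^4 + 320*p^3 - 720*p^2 + 384*p - 64)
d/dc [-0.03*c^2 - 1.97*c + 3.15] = -0.06*c - 1.97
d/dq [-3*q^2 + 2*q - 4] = 2 - 6*q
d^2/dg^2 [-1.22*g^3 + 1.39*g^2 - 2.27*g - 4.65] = 2.78 - 7.32*g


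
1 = 1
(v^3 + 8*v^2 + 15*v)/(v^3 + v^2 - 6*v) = (v + 5)/(v - 2)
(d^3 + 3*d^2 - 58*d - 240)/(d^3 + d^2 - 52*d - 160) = (d + 6)/(d + 4)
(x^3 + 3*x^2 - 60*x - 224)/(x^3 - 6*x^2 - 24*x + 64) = (x + 7)/(x - 2)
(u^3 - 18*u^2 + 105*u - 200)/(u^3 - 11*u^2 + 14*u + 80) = (u - 5)/(u + 2)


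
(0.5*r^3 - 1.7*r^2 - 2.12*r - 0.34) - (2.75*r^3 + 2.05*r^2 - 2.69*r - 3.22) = -2.25*r^3 - 3.75*r^2 + 0.57*r + 2.88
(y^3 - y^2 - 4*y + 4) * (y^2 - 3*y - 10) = y^5 - 4*y^4 - 11*y^3 + 26*y^2 + 28*y - 40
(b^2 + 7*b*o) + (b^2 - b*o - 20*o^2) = 2*b^2 + 6*b*o - 20*o^2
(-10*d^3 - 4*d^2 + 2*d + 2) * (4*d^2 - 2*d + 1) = -40*d^5 + 4*d^4 + 6*d^3 - 2*d + 2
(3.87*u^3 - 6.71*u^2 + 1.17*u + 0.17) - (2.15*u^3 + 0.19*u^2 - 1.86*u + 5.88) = 1.72*u^3 - 6.9*u^2 + 3.03*u - 5.71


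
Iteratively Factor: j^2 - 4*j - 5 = (j + 1)*(j - 5)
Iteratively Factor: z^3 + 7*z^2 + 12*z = (z + 3)*(z^2 + 4*z) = z*(z + 3)*(z + 4)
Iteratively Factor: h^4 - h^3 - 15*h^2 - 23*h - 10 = (h + 1)*(h^3 - 2*h^2 - 13*h - 10) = (h - 5)*(h + 1)*(h^2 + 3*h + 2) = (h - 5)*(h + 1)*(h + 2)*(h + 1)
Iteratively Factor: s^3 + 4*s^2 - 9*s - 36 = (s + 4)*(s^2 - 9) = (s - 3)*(s + 4)*(s + 3)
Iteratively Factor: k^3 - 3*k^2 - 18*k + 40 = (k - 2)*(k^2 - k - 20) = (k - 2)*(k + 4)*(k - 5)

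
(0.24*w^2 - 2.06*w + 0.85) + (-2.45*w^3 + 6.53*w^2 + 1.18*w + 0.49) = -2.45*w^3 + 6.77*w^2 - 0.88*w + 1.34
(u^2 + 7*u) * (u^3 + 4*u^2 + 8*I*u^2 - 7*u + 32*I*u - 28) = u^5 + 11*u^4 + 8*I*u^4 + 21*u^3 + 88*I*u^3 - 77*u^2 + 224*I*u^2 - 196*u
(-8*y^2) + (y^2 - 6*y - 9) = -7*y^2 - 6*y - 9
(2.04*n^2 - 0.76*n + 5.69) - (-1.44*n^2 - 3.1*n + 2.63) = 3.48*n^2 + 2.34*n + 3.06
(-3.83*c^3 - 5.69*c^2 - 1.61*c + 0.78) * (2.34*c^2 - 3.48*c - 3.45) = -8.9622*c^5 + 0.0137999999999998*c^4 + 29.2473*c^3 + 27.0585*c^2 + 2.8401*c - 2.691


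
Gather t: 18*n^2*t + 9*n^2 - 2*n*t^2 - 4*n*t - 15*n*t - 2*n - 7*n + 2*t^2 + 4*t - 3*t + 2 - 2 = 9*n^2 - 9*n + t^2*(2 - 2*n) + t*(18*n^2 - 19*n + 1)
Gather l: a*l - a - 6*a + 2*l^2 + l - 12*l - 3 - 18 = -7*a + 2*l^2 + l*(a - 11) - 21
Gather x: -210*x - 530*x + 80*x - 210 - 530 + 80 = -660*x - 660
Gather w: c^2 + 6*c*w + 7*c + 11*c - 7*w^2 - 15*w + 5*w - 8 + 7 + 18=c^2 + 18*c - 7*w^2 + w*(6*c - 10) + 17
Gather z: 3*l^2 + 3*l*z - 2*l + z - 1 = 3*l^2 - 2*l + z*(3*l + 1) - 1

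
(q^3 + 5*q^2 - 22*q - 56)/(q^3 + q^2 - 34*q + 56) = (q + 2)/(q - 2)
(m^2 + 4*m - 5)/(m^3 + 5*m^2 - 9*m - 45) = (m - 1)/(m^2 - 9)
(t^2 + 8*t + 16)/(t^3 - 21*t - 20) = (t + 4)/(t^2 - 4*t - 5)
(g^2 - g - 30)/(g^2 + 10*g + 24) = (g^2 - g - 30)/(g^2 + 10*g + 24)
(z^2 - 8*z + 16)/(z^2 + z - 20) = (z - 4)/(z + 5)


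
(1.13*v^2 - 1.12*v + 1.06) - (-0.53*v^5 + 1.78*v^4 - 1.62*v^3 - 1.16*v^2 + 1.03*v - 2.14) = 0.53*v^5 - 1.78*v^4 + 1.62*v^3 + 2.29*v^2 - 2.15*v + 3.2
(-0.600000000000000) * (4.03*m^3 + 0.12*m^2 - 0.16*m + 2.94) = -2.418*m^3 - 0.072*m^2 + 0.096*m - 1.764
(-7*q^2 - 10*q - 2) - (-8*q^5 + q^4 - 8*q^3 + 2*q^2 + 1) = 8*q^5 - q^4 + 8*q^3 - 9*q^2 - 10*q - 3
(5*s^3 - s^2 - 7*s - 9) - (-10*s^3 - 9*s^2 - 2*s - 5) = 15*s^3 + 8*s^2 - 5*s - 4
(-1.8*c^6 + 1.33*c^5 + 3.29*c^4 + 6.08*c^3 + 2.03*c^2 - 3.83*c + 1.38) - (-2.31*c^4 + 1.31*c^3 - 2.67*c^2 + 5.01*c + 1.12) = -1.8*c^6 + 1.33*c^5 + 5.6*c^4 + 4.77*c^3 + 4.7*c^2 - 8.84*c + 0.26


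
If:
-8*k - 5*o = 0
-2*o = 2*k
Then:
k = 0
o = 0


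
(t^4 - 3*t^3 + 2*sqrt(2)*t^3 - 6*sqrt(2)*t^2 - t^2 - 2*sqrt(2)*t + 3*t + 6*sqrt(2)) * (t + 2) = t^5 - t^4 + 2*sqrt(2)*t^4 - 7*t^3 - 2*sqrt(2)*t^3 - 14*sqrt(2)*t^2 + t^2 + 2*sqrt(2)*t + 6*t + 12*sqrt(2)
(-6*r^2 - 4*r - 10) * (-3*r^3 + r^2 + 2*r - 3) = 18*r^5 + 6*r^4 + 14*r^3 - 8*r + 30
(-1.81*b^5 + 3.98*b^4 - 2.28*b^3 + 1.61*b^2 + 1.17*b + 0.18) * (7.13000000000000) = -12.9053*b^5 + 28.3774*b^4 - 16.2564*b^3 + 11.4793*b^2 + 8.3421*b + 1.2834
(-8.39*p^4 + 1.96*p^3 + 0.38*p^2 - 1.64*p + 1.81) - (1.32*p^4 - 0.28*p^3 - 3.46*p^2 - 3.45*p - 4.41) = -9.71*p^4 + 2.24*p^3 + 3.84*p^2 + 1.81*p + 6.22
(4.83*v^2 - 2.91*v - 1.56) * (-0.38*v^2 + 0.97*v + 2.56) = -1.8354*v^4 + 5.7909*v^3 + 10.1349*v^2 - 8.9628*v - 3.9936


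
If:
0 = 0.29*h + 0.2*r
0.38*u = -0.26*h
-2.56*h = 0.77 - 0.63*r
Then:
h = -0.22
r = 0.32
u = 0.15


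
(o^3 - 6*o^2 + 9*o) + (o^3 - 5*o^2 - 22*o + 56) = 2*o^3 - 11*o^2 - 13*o + 56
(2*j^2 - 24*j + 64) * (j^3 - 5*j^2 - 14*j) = 2*j^5 - 34*j^4 + 156*j^3 + 16*j^2 - 896*j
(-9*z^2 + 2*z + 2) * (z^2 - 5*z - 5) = -9*z^4 + 47*z^3 + 37*z^2 - 20*z - 10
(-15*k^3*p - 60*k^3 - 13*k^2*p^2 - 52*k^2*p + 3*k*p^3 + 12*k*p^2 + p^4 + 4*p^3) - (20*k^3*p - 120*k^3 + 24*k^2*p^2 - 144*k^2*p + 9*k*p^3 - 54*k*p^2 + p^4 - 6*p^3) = -35*k^3*p + 60*k^3 - 37*k^2*p^2 + 92*k^2*p - 6*k*p^3 + 66*k*p^2 + 10*p^3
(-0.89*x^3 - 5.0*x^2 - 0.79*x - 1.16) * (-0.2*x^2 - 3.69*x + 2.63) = 0.178*x^5 + 4.2841*x^4 + 16.2673*x^3 - 10.0029*x^2 + 2.2027*x - 3.0508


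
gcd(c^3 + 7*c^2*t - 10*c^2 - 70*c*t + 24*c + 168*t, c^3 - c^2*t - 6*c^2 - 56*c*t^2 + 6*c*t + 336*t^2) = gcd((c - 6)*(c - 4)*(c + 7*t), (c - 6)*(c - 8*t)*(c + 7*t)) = c^2 + 7*c*t - 6*c - 42*t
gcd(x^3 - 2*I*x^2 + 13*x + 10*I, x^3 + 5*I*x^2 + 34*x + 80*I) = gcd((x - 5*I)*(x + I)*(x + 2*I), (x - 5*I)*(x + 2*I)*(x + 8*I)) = x^2 - 3*I*x + 10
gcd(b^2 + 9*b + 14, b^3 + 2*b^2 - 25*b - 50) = b + 2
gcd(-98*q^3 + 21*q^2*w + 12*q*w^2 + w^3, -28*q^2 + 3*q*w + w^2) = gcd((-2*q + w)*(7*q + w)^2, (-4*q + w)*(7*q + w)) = 7*q + w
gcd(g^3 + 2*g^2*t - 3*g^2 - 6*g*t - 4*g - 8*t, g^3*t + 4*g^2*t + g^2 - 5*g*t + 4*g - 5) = 1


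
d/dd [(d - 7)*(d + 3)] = 2*d - 4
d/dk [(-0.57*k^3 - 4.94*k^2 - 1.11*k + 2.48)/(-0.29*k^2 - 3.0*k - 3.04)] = (0.1653*k^4 + 3.42*k^3 + 19.6965*k^2 + 31.4736*k + 10.8144)/(0.0841*k^4 + 1.74*k^3 + 10.7632*k^2 + 18.24*k + 9.2416)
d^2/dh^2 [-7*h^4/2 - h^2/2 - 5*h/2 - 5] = -42*h^2 - 1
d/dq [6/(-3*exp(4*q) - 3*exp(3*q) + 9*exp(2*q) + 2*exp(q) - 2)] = (72*exp(3*q) + 54*exp(2*q) - 108*exp(q) - 12)*exp(q)/(3*exp(4*q) + 3*exp(3*q) - 9*exp(2*q) - 2*exp(q) + 2)^2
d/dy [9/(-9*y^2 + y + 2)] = 9*(18*y - 1)/(-9*y^2 + y + 2)^2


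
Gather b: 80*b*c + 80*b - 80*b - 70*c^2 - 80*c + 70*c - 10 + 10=80*b*c - 70*c^2 - 10*c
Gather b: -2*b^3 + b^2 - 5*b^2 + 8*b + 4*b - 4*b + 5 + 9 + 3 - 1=-2*b^3 - 4*b^2 + 8*b + 16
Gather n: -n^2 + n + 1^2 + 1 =-n^2 + n + 2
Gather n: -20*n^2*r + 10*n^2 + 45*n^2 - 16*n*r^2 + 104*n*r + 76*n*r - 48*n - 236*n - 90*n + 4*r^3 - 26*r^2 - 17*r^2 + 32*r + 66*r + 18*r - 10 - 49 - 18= n^2*(55 - 20*r) + n*(-16*r^2 + 180*r - 374) + 4*r^3 - 43*r^2 + 116*r - 77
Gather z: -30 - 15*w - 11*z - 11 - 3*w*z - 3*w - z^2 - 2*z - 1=-18*w - z^2 + z*(-3*w - 13) - 42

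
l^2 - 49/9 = (l - 7/3)*(l + 7/3)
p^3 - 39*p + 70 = (p - 5)*(p - 2)*(p + 7)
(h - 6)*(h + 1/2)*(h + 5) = h^3 - h^2/2 - 61*h/2 - 15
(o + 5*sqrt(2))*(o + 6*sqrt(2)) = o^2 + 11*sqrt(2)*o + 60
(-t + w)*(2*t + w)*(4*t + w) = -8*t^3 + 2*t^2*w + 5*t*w^2 + w^3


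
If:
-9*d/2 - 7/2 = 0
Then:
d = -7/9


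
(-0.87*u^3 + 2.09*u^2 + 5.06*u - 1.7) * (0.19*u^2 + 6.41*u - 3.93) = -0.1653*u^5 - 5.1796*u^4 + 17.7774*u^3 + 23.8979*u^2 - 30.7828*u + 6.681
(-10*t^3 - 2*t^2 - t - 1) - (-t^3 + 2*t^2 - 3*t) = -9*t^3 - 4*t^2 + 2*t - 1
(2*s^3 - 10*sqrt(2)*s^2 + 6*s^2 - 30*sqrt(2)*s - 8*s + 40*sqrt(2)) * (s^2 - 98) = 2*s^5 - 10*sqrt(2)*s^4 + 6*s^4 - 204*s^3 - 30*sqrt(2)*s^3 - 588*s^2 + 1020*sqrt(2)*s^2 + 784*s + 2940*sqrt(2)*s - 3920*sqrt(2)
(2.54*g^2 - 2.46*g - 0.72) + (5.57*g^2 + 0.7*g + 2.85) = 8.11*g^2 - 1.76*g + 2.13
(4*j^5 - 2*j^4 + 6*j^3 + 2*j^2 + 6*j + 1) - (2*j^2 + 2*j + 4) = 4*j^5 - 2*j^4 + 6*j^3 + 4*j - 3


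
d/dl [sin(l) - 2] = cos(l)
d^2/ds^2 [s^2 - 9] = 2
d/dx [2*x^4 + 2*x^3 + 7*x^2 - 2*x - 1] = 8*x^3 + 6*x^2 + 14*x - 2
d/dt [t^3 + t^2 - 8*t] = 3*t^2 + 2*t - 8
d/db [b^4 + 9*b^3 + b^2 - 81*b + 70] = 4*b^3 + 27*b^2 + 2*b - 81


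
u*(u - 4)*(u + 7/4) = u^3 - 9*u^2/4 - 7*u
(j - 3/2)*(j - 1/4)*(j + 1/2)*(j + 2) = j^4 + 3*j^3/4 - 3*j^2 - 13*j/16 + 3/8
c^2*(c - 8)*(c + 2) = c^4 - 6*c^3 - 16*c^2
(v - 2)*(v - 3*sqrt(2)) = v^2 - 3*sqrt(2)*v - 2*v + 6*sqrt(2)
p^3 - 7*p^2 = p^2*(p - 7)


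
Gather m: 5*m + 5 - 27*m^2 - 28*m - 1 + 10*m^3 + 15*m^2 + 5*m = 10*m^3 - 12*m^2 - 18*m + 4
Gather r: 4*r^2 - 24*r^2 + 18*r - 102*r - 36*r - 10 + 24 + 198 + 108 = -20*r^2 - 120*r + 320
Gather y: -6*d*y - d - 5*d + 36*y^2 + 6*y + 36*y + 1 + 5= -6*d + 36*y^2 + y*(42 - 6*d) + 6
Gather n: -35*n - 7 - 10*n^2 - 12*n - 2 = -10*n^2 - 47*n - 9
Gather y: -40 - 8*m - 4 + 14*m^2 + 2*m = 14*m^2 - 6*m - 44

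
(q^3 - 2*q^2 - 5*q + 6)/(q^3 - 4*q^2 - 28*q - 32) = (q^2 - 4*q + 3)/(q^2 - 6*q - 16)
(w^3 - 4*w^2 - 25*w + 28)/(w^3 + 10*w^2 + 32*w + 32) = (w^2 - 8*w + 7)/(w^2 + 6*w + 8)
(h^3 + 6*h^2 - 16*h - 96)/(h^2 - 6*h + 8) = (h^2 + 10*h + 24)/(h - 2)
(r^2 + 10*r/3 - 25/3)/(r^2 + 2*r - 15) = (r - 5/3)/(r - 3)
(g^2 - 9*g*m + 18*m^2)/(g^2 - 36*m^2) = (g - 3*m)/(g + 6*m)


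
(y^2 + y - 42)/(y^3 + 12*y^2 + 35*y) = (y - 6)/(y*(y + 5))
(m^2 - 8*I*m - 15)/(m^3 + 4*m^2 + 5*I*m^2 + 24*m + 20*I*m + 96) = (m - 5*I)/(m^2 + m*(4 + 8*I) + 32*I)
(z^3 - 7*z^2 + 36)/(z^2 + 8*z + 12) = (z^2 - 9*z + 18)/(z + 6)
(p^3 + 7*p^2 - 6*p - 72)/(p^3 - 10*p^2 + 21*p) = (p^2 + 10*p + 24)/(p*(p - 7))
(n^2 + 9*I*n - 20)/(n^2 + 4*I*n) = (n + 5*I)/n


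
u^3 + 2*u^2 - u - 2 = (u - 1)*(u + 1)*(u + 2)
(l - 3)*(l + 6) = l^2 + 3*l - 18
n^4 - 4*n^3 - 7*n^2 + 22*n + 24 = (n - 4)*(n - 3)*(n + 1)*(n + 2)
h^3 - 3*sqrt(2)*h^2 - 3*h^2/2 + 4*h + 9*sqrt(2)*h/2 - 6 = (h - 3/2)*(h - 2*sqrt(2))*(h - sqrt(2))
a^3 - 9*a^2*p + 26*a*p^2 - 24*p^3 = (a - 4*p)*(a - 3*p)*(a - 2*p)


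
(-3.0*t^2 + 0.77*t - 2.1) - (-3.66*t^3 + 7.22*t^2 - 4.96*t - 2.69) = 3.66*t^3 - 10.22*t^2 + 5.73*t + 0.59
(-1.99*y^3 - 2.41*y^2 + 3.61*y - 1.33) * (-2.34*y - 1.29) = 4.6566*y^4 + 8.2065*y^3 - 5.3385*y^2 - 1.5447*y + 1.7157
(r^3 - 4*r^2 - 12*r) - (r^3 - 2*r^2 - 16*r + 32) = -2*r^2 + 4*r - 32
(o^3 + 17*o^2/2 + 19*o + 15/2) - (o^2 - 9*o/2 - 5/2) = o^3 + 15*o^2/2 + 47*o/2 + 10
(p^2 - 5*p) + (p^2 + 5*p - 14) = 2*p^2 - 14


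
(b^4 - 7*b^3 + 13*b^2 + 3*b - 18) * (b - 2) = b^5 - 9*b^4 + 27*b^3 - 23*b^2 - 24*b + 36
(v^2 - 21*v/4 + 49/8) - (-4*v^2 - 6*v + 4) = 5*v^2 + 3*v/4 + 17/8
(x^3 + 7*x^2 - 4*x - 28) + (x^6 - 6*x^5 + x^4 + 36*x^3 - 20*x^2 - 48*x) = x^6 - 6*x^5 + x^4 + 37*x^3 - 13*x^2 - 52*x - 28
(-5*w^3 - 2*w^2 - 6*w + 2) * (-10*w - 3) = 50*w^4 + 35*w^3 + 66*w^2 - 2*w - 6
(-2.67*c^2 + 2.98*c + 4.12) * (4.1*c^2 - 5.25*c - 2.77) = -10.947*c^4 + 26.2355*c^3 + 8.6429*c^2 - 29.8846*c - 11.4124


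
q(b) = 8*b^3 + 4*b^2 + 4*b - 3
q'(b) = 24*b^2 + 8*b + 4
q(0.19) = -2.04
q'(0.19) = 6.39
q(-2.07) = -65.10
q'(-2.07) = 90.28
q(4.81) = 999.06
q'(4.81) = 597.75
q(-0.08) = -3.30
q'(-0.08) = 3.51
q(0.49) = 0.86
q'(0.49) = 13.68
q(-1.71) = -38.15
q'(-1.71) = 60.50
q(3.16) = 302.02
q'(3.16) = 268.93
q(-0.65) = -6.11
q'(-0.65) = 8.94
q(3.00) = 261.00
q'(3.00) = 244.00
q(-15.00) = -26163.00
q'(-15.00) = 5284.00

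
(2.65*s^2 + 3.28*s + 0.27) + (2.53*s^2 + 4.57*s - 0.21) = 5.18*s^2 + 7.85*s + 0.06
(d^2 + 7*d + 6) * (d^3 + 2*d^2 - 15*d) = d^5 + 9*d^4 + 5*d^3 - 93*d^2 - 90*d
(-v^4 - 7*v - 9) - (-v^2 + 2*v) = -v^4 + v^2 - 9*v - 9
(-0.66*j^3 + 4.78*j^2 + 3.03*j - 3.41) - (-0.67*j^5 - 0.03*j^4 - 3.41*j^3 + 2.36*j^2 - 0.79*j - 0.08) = 0.67*j^5 + 0.03*j^4 + 2.75*j^3 + 2.42*j^2 + 3.82*j - 3.33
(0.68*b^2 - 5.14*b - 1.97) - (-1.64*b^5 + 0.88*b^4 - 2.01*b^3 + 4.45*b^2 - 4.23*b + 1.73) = 1.64*b^5 - 0.88*b^4 + 2.01*b^3 - 3.77*b^2 - 0.909999999999999*b - 3.7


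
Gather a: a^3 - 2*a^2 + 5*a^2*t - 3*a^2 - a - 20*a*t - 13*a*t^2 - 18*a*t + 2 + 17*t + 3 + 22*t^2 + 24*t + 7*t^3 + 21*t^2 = a^3 + a^2*(5*t - 5) + a*(-13*t^2 - 38*t - 1) + 7*t^3 + 43*t^2 + 41*t + 5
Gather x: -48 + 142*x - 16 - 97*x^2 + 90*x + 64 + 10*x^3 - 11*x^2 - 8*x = 10*x^3 - 108*x^2 + 224*x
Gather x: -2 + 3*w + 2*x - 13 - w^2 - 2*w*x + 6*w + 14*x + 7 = -w^2 + 9*w + x*(16 - 2*w) - 8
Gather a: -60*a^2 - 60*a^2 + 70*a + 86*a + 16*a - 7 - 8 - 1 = -120*a^2 + 172*a - 16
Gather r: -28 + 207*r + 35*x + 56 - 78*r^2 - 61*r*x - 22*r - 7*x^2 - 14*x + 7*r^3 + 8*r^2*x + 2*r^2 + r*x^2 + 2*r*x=7*r^3 + r^2*(8*x - 76) + r*(x^2 - 59*x + 185) - 7*x^2 + 21*x + 28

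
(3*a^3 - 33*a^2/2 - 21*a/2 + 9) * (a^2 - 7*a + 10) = 3*a^5 - 75*a^4/2 + 135*a^3 - 165*a^2/2 - 168*a + 90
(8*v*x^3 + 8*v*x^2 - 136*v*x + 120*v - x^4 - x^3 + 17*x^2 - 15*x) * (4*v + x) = 32*v^2*x^3 + 32*v^2*x^2 - 544*v^2*x + 480*v^2 + 4*v*x^4 + 4*v*x^3 - 68*v*x^2 + 60*v*x - x^5 - x^4 + 17*x^3 - 15*x^2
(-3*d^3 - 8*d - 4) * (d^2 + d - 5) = -3*d^5 - 3*d^4 + 7*d^3 - 12*d^2 + 36*d + 20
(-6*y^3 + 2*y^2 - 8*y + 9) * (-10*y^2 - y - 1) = 60*y^5 - 14*y^4 + 84*y^3 - 84*y^2 - y - 9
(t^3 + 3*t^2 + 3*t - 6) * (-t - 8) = -t^4 - 11*t^3 - 27*t^2 - 18*t + 48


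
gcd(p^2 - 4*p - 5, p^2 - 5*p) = p - 5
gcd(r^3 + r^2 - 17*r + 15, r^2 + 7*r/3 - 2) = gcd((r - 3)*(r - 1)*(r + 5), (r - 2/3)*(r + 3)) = 1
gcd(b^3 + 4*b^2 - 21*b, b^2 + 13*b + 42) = b + 7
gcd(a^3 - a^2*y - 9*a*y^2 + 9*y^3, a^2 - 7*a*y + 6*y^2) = -a + y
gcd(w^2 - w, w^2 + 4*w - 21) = 1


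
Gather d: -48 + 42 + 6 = 0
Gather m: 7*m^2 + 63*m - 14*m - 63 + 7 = 7*m^2 + 49*m - 56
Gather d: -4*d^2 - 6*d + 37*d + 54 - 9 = -4*d^2 + 31*d + 45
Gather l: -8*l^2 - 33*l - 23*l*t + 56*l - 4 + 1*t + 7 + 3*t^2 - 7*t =-8*l^2 + l*(23 - 23*t) + 3*t^2 - 6*t + 3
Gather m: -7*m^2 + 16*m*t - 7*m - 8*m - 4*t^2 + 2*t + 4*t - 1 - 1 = -7*m^2 + m*(16*t - 15) - 4*t^2 + 6*t - 2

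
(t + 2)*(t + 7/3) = t^2 + 13*t/3 + 14/3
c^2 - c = c*(c - 1)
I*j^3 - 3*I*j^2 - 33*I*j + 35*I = (j - 7)*(j + 5)*(I*j - I)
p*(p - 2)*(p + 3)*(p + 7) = p^4 + 8*p^3 + p^2 - 42*p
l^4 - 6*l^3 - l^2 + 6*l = l*(l - 6)*(l - 1)*(l + 1)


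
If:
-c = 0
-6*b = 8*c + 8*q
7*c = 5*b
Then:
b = 0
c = 0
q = 0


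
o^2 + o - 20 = (o - 4)*(o + 5)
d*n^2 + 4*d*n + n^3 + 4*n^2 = n*(d + n)*(n + 4)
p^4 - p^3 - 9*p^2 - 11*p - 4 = (p - 4)*(p + 1)^3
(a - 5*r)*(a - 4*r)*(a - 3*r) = a^3 - 12*a^2*r + 47*a*r^2 - 60*r^3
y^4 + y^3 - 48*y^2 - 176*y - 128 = (y - 8)*(y + 1)*(y + 4)^2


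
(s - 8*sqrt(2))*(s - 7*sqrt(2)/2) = s^2 - 23*sqrt(2)*s/2 + 56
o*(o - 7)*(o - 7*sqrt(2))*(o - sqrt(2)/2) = o^4 - 15*sqrt(2)*o^3/2 - 7*o^3 + 7*o^2 + 105*sqrt(2)*o^2/2 - 49*o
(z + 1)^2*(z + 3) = z^3 + 5*z^2 + 7*z + 3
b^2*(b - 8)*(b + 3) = b^4 - 5*b^3 - 24*b^2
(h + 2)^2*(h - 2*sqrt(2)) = h^3 - 2*sqrt(2)*h^2 + 4*h^2 - 8*sqrt(2)*h + 4*h - 8*sqrt(2)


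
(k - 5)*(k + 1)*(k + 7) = k^3 + 3*k^2 - 33*k - 35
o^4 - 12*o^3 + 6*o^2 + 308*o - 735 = (o - 7)^2*(o - 3)*(o + 5)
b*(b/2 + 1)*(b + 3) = b^3/2 + 5*b^2/2 + 3*b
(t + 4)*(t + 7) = t^2 + 11*t + 28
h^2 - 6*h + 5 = (h - 5)*(h - 1)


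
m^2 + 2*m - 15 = (m - 3)*(m + 5)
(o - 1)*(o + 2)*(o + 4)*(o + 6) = o^4 + 11*o^3 + 32*o^2 + 4*o - 48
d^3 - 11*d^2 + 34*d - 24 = (d - 6)*(d - 4)*(d - 1)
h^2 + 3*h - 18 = (h - 3)*(h + 6)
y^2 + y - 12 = (y - 3)*(y + 4)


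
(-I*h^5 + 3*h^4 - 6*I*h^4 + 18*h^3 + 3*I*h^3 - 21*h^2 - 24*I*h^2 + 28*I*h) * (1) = -I*h^5 + 3*h^4 - 6*I*h^4 + 18*h^3 + 3*I*h^3 - 21*h^2 - 24*I*h^2 + 28*I*h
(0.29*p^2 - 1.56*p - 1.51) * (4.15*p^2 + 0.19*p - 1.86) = 1.2035*p^4 - 6.4189*p^3 - 7.1023*p^2 + 2.6147*p + 2.8086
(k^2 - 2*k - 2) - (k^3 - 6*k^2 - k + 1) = -k^3 + 7*k^2 - k - 3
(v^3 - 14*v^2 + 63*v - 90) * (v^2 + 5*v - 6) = v^5 - 9*v^4 - 13*v^3 + 309*v^2 - 828*v + 540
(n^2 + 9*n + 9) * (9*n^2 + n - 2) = 9*n^4 + 82*n^3 + 88*n^2 - 9*n - 18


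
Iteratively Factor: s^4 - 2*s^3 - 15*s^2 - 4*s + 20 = (s + 2)*(s^3 - 4*s^2 - 7*s + 10) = (s - 5)*(s + 2)*(s^2 + s - 2) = (s - 5)*(s + 2)^2*(s - 1)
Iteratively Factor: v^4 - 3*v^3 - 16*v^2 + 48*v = (v - 3)*(v^3 - 16*v) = v*(v - 3)*(v^2 - 16) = v*(v - 4)*(v - 3)*(v + 4)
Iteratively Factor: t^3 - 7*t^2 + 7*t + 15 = (t - 3)*(t^2 - 4*t - 5) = (t - 5)*(t - 3)*(t + 1)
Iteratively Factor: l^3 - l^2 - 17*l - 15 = (l + 3)*(l^2 - 4*l - 5) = (l + 1)*(l + 3)*(l - 5)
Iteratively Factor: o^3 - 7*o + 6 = (o - 2)*(o^2 + 2*o - 3) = (o - 2)*(o + 3)*(o - 1)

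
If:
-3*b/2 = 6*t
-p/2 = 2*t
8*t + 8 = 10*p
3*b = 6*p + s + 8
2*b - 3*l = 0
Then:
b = 2/3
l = 4/9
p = 2/3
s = -10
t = -1/6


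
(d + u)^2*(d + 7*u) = d^3 + 9*d^2*u + 15*d*u^2 + 7*u^3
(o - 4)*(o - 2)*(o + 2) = o^3 - 4*o^2 - 4*o + 16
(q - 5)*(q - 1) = q^2 - 6*q + 5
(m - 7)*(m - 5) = m^2 - 12*m + 35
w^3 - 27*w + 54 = (w - 3)^2*(w + 6)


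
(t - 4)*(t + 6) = t^2 + 2*t - 24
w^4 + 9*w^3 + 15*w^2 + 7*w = w*(w + 1)^2*(w + 7)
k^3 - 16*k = k*(k - 4)*(k + 4)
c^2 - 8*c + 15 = (c - 5)*(c - 3)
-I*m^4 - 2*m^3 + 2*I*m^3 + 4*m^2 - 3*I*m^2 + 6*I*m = m*(m - 2)*(m - 3*I)*(-I*m + 1)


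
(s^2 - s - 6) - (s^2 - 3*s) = 2*s - 6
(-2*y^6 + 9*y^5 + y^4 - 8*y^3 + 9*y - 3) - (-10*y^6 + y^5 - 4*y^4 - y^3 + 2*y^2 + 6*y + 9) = 8*y^6 + 8*y^5 + 5*y^4 - 7*y^3 - 2*y^2 + 3*y - 12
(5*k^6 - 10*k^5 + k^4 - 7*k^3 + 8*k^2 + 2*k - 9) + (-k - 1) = 5*k^6 - 10*k^5 + k^4 - 7*k^3 + 8*k^2 + k - 10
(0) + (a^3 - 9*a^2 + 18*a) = a^3 - 9*a^2 + 18*a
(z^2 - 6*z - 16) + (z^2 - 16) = 2*z^2 - 6*z - 32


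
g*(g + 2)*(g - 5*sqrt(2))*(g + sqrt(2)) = g^4 - 4*sqrt(2)*g^3 + 2*g^3 - 8*sqrt(2)*g^2 - 10*g^2 - 20*g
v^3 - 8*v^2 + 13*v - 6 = (v - 6)*(v - 1)^2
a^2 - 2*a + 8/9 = (a - 4/3)*(a - 2/3)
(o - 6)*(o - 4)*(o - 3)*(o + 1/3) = o^4 - 38*o^3/3 + 149*o^2/3 - 54*o - 24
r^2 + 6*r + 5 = (r + 1)*(r + 5)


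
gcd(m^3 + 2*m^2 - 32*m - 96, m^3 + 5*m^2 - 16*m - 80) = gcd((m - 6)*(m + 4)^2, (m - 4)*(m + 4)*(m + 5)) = m + 4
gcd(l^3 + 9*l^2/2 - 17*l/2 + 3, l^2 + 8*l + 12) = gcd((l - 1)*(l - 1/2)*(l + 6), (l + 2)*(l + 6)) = l + 6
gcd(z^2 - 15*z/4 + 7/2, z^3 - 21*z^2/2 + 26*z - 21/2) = 1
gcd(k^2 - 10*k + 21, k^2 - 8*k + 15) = k - 3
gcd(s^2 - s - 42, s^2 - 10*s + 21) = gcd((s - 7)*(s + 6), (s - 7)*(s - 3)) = s - 7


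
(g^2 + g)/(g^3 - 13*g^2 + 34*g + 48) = g/(g^2 - 14*g + 48)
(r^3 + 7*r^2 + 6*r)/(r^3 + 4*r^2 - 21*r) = (r^2 + 7*r + 6)/(r^2 + 4*r - 21)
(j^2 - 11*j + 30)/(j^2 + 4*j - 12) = (j^2 - 11*j + 30)/(j^2 + 4*j - 12)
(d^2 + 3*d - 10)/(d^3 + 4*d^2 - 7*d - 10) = 1/(d + 1)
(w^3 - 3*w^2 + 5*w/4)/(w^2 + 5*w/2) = (4*w^2 - 12*w + 5)/(2*(2*w + 5))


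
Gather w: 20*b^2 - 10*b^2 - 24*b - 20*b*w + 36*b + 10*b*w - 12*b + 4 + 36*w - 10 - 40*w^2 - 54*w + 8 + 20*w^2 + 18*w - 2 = 10*b^2 - 10*b*w - 20*w^2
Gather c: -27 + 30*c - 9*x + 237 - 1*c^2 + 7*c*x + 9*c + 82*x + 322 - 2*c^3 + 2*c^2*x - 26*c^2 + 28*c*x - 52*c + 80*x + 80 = -2*c^3 + c^2*(2*x - 27) + c*(35*x - 13) + 153*x + 612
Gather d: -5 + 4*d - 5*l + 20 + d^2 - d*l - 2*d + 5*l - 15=d^2 + d*(2 - l)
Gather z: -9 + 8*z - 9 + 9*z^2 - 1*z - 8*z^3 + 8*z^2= -8*z^3 + 17*z^2 + 7*z - 18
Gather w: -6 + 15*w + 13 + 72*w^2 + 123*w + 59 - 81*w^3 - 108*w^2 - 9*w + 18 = -81*w^3 - 36*w^2 + 129*w + 84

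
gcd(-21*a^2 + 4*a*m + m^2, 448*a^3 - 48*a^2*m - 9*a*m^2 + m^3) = 7*a + m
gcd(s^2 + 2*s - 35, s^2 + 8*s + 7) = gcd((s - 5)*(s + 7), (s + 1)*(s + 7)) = s + 7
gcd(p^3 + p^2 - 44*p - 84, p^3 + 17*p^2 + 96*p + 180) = p + 6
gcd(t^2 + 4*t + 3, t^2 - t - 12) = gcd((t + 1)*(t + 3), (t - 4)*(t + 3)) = t + 3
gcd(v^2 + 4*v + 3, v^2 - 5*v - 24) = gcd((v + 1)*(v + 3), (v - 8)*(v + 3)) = v + 3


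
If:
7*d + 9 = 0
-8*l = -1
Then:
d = -9/7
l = 1/8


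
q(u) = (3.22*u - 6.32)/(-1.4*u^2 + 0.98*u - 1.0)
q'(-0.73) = 3.02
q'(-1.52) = 1.23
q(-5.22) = 0.52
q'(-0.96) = 2.31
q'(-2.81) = 0.40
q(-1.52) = 1.96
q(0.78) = 3.50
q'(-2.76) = 0.42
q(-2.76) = 1.06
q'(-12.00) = 0.02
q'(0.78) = -6.84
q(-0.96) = 2.91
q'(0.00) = 2.97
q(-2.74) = 1.07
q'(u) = (2.8*u - 0.98)*(3.22*u - 6.32)/(-1.4*u^2 + 0.98*u - 1.0)^2 + 3.22/(-1.4*u^2 + 0.98*u - 1.0) = (4.508*u^2 - 17.696*u + 2.9736)/(1.96*u^4 - 2.744*u^3 + 3.7604*u^2 - 1.96*u + 1.0)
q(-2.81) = 1.04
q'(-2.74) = 0.42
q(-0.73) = 3.52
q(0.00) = 6.32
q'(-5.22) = 0.11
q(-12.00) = 0.21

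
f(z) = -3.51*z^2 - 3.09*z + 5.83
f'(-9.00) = 60.09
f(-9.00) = -250.67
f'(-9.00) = 60.09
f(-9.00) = -250.67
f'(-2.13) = 11.86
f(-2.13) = -3.51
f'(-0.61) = 1.19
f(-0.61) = 6.41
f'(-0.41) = -0.21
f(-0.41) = 6.51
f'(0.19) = -4.42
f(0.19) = 5.12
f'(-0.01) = -3.02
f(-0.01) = 5.86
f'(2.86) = -23.17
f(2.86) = -31.72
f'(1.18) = -11.37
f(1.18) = -2.70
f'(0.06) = -3.51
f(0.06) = 5.63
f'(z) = -7.02*z - 3.09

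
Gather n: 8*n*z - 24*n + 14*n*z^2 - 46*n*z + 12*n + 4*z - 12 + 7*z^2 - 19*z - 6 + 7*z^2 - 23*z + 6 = n*(14*z^2 - 38*z - 12) + 14*z^2 - 38*z - 12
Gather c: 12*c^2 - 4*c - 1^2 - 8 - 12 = 12*c^2 - 4*c - 21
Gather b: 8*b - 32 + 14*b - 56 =22*b - 88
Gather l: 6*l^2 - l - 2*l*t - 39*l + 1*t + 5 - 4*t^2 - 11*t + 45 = 6*l^2 + l*(-2*t - 40) - 4*t^2 - 10*t + 50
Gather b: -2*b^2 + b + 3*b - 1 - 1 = -2*b^2 + 4*b - 2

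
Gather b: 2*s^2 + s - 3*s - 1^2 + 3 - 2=2*s^2 - 2*s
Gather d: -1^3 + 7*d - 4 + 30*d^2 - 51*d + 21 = 30*d^2 - 44*d + 16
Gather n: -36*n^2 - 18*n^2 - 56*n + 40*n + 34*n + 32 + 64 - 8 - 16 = -54*n^2 + 18*n + 72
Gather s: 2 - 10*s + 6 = 8 - 10*s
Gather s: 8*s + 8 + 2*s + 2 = 10*s + 10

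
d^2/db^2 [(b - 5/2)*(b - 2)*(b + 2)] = 6*b - 5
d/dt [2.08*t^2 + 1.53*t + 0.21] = 4.16*t + 1.53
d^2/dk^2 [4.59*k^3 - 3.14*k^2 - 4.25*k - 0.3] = 27.54*k - 6.28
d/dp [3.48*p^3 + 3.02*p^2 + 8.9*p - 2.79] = 10.44*p^2 + 6.04*p + 8.9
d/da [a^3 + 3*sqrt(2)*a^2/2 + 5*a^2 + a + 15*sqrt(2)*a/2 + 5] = 3*a^2 + 3*sqrt(2)*a + 10*a + 1 + 15*sqrt(2)/2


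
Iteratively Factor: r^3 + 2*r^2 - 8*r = (r - 2)*(r^2 + 4*r) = r*(r - 2)*(r + 4)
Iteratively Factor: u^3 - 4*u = (u)*(u^2 - 4) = u*(u + 2)*(u - 2)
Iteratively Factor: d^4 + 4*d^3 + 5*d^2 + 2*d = (d + 1)*(d^3 + 3*d^2 + 2*d) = (d + 1)*(d + 2)*(d^2 + d) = (d + 1)^2*(d + 2)*(d)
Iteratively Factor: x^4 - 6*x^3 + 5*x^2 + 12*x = (x)*(x^3 - 6*x^2 + 5*x + 12) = x*(x - 4)*(x^2 - 2*x - 3) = x*(x - 4)*(x + 1)*(x - 3)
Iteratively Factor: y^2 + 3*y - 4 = (y - 1)*(y + 4)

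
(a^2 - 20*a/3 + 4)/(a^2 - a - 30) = (a - 2/3)/(a + 5)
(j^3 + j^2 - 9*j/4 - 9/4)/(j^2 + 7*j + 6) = (j^2 - 9/4)/(j + 6)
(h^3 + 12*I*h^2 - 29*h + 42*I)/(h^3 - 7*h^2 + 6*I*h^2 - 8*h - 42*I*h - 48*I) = (h^2 + 6*I*h + 7)/(h^2 - 7*h - 8)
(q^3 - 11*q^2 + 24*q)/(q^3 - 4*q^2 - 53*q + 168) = q/(q + 7)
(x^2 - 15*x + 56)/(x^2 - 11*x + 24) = (x - 7)/(x - 3)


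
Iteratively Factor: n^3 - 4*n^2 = (n - 4)*(n^2) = n*(n - 4)*(n)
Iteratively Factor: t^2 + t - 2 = (t + 2)*(t - 1)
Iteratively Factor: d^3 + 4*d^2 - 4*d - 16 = (d + 4)*(d^2 - 4) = (d + 2)*(d + 4)*(d - 2)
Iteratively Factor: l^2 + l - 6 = (l - 2)*(l + 3)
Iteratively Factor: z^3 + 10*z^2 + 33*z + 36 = (z + 3)*(z^2 + 7*z + 12) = (z + 3)*(z + 4)*(z + 3)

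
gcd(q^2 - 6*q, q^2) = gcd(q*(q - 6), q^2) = q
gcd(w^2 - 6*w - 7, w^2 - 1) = w + 1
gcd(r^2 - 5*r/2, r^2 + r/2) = r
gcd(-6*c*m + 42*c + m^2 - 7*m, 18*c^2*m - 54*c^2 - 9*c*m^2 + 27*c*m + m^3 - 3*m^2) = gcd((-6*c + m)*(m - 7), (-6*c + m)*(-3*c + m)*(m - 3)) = 6*c - m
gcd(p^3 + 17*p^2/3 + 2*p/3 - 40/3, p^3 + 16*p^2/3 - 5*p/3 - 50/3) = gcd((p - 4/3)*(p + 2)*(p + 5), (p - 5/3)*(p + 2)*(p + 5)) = p^2 + 7*p + 10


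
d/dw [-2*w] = -2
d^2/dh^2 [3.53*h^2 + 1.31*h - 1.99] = 7.06000000000000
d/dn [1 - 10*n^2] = -20*n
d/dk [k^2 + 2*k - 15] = 2*k + 2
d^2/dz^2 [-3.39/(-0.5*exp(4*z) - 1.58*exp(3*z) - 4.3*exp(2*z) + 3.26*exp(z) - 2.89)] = ((-27.12*exp(3*z) - 48.2058*exp(2*z) - 58.308*exp(z) + 11.0514)*(0.5*exp(4*z) + 1.58*exp(3*z) + 4.3*exp(2*z) - 3.26*exp(z) + 2.89) + 3.39*(2.0*exp(3*z) + 4.74*exp(2*z) + 8.6*exp(z) - 3.26)*(4.0*exp(3*z) + 9.48*exp(2*z) + 17.2*exp(z) - 6.52)*exp(z))*exp(z)/(0.5*exp(4*z) + 1.58*exp(3*z) + 4.3*exp(2*z) - 3.26*exp(z) + 2.89)^3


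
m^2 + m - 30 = (m - 5)*(m + 6)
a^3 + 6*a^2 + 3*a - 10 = (a - 1)*(a + 2)*(a + 5)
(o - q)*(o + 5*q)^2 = o^3 + 9*o^2*q + 15*o*q^2 - 25*q^3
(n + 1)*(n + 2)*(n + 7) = n^3 + 10*n^2 + 23*n + 14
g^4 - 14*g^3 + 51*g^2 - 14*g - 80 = (g - 8)*(g - 5)*(g - 2)*(g + 1)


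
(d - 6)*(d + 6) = d^2 - 36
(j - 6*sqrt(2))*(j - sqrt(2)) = j^2 - 7*sqrt(2)*j + 12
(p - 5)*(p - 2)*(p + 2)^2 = p^4 - 3*p^3 - 14*p^2 + 12*p + 40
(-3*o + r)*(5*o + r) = -15*o^2 + 2*o*r + r^2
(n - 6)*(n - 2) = n^2 - 8*n + 12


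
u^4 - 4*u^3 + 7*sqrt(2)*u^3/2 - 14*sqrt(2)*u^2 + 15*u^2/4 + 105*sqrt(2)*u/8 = u*(u - 5/2)*(u - 3/2)*(u + 7*sqrt(2)/2)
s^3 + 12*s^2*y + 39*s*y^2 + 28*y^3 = (s + y)*(s + 4*y)*(s + 7*y)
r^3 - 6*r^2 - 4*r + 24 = (r - 6)*(r - 2)*(r + 2)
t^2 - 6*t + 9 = (t - 3)^2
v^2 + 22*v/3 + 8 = (v + 4/3)*(v + 6)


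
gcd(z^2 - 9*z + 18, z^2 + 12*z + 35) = 1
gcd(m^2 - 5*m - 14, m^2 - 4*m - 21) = m - 7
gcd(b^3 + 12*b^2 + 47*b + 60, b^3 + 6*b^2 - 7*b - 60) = b^2 + 9*b + 20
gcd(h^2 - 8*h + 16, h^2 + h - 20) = h - 4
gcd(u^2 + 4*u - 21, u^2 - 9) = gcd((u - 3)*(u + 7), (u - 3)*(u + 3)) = u - 3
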